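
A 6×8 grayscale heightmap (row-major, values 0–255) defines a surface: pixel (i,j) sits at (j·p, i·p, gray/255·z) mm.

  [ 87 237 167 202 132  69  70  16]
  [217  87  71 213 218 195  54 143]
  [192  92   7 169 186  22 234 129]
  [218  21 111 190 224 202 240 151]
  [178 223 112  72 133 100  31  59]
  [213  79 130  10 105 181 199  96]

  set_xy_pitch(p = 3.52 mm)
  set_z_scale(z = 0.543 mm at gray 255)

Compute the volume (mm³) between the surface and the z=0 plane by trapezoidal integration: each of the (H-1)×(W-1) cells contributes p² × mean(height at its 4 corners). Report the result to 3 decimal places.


125.167

height_mm = gray/255 × 0.543; cell vol = 3.52² × mean(4 corners)
unit = 3.52² × 0.543 / (4×255) = 0.00659607 mm³ per gray-sum
row 0: Σ corner-gray over 7 cells = 3893  → 25.6785
row 1: Σ corner-gray over 7 cells = 3777  → 24.9133
row 2: Σ corner-gray over 7 cells = 4086  → 26.9515
row 3: Σ corner-gray over 7 cells = 3924  → 25.8830
row 4: Σ corner-gray over 7 cells = 3296  → 21.7406
Σ rows: total corner-gray = 18976  → 125.1669 mm³


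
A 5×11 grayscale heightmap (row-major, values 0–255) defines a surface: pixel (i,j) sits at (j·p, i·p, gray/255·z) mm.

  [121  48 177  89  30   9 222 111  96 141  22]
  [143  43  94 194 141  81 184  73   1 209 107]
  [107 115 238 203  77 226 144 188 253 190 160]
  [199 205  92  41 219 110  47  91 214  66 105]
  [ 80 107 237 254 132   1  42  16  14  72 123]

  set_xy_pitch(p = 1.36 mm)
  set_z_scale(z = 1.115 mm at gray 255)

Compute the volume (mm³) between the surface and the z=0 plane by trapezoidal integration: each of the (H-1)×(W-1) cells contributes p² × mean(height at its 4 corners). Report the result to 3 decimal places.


height_mm = gray/255 × 1.115; cell vol = 1.36² × mean(4 corners)
unit = 1.36² × 1.115 / (4×255) = 0.00202187 mm³ per gray-sum
row 0: Σ corner-gray over 10 cells = 4279  → 8.6516
row 1: Σ corner-gray over 10 cells = 5825  → 11.7774
row 2: Σ corner-gray over 10 cells = 6009  → 12.1494
row 3: Σ corner-gray over 10 cells = 4427  → 8.9508
Σ rows: total corner-gray = 20540  → 41.5291 mm³

41.529


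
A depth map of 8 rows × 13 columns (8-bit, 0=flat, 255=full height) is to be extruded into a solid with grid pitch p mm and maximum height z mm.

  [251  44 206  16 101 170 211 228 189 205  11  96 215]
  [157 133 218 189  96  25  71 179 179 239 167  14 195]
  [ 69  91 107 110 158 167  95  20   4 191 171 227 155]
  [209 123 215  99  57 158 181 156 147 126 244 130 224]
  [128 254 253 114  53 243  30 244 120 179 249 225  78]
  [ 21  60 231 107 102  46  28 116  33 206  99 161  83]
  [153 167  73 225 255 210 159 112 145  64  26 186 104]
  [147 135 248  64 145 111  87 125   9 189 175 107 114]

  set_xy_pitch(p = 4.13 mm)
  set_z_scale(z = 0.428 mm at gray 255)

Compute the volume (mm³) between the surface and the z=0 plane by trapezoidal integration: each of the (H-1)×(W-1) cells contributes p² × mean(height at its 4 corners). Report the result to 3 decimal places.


height_mm = gray/255 × 0.428; cell vol = 4.13² × mean(4 corners)
unit = 4.13² × 0.428 / (4×255) = 0.00715721 mm³ per gray-sum
row 0: Σ corner-gray over 12 cells = 6792  → 48.6118
row 1: Σ corner-gray over 12 cells = 6278  → 44.9330
row 2: Σ corner-gray over 12 cells = 6611  → 47.3163
row 3: Σ corner-gray over 12 cells = 7839  → 56.1054
row 4: Σ corner-gray over 12 cells = 6616  → 47.3521
row 5: Σ corner-gray over 12 cells = 5983  → 42.8216
row 6: Σ corner-gray over 12 cells = 6552  → 46.8940
Σ rows: total corner-gray = 46671  → 334.0341 mm³

334.034


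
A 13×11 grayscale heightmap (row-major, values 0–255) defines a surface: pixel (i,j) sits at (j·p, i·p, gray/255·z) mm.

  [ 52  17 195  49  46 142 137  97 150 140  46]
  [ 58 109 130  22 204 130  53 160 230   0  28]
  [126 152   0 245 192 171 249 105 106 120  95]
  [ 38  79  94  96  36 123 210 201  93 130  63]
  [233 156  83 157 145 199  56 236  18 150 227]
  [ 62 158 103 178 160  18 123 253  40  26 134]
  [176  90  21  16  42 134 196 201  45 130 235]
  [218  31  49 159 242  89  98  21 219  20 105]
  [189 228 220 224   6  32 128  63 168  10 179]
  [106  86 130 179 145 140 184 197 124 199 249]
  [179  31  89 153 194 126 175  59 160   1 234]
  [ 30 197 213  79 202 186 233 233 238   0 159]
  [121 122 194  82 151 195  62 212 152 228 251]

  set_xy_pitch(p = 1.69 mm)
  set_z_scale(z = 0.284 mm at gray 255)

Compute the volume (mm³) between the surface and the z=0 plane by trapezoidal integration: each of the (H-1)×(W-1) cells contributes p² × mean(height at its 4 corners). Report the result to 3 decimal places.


height_mm = gray/255 × 0.284; cell vol = 1.69² × mean(4 corners)
unit = 1.69² × 0.284 / (4×255) = 0.000795228 mm³ per gray-sum
row 0: Σ corner-gray over 10 cells = 4206  → 3.3447
row 1: Σ corner-gray over 10 cells = 5063  → 4.0262
row 2: Σ corner-gray over 10 cells = 5126  → 4.0763
row 3: Σ corner-gray over 10 cells = 5085  → 4.0437
row 4: Σ corner-gray over 10 cells = 5174  → 4.1145
row 5: Σ corner-gray over 10 cells = 4475  → 3.5586
row 6: Σ corner-gray over 10 cells = 4340  → 3.4513
row 7: Σ corner-gray over 10 cells = 4705  → 3.7415
row 8: Σ corner-gray over 10 cells = 5649  → 4.4922
row 9: Σ corner-gray over 10 cells = 5512  → 4.3833
row 10: Σ corner-gray over 10 cells = 5740  → 4.5646
row 11: Σ corner-gray over 10 cells = 6519  → 5.1841
Σ rows: total corner-gray = 61594  → 48.9813 mm³

48.981


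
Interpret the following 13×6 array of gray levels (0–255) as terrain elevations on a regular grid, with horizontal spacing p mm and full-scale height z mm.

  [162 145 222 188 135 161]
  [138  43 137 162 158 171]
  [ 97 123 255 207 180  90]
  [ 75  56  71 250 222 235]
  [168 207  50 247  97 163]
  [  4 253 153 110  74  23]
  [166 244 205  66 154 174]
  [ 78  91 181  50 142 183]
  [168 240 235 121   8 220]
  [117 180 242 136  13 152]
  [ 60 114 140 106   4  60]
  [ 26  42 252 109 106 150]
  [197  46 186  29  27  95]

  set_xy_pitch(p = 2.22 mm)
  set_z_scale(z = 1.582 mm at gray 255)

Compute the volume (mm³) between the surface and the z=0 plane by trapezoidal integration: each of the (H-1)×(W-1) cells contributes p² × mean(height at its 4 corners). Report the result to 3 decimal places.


251.873

height_mm = gray/255 × 1.582; cell vol = 2.22² × mean(4 corners)
unit = 2.22² × 1.582 / (4×255) = 0.00764385 mm³ per gray-sum
row 0: Σ corner-gray over 5 cells = 3012  → 23.0233
row 1: Σ corner-gray over 5 cells = 3026  → 23.1303
row 2: Σ corner-gray over 5 cells = 3225  → 24.6514
row 3: Σ corner-gray over 5 cells = 3041  → 23.2450
row 4: Σ corner-gray over 5 cells = 2740  → 20.9442
row 5: Σ corner-gray over 5 cells = 2885  → 22.0525
row 6: Σ corner-gray over 5 cells = 2867  → 21.9149
row 7: Σ corner-gray over 5 cells = 2785  → 21.2881
row 8: Σ corner-gray over 5 cells = 3007  → 22.9851
row 9: Σ corner-gray over 5 cells = 2259  → 17.2675
row 10: Σ corner-gray over 5 cells = 2042  → 15.6087
row 11: Σ corner-gray over 5 cells = 2062  → 15.7616
Σ rows: total corner-gray = 32951  → 251.8726 mm³


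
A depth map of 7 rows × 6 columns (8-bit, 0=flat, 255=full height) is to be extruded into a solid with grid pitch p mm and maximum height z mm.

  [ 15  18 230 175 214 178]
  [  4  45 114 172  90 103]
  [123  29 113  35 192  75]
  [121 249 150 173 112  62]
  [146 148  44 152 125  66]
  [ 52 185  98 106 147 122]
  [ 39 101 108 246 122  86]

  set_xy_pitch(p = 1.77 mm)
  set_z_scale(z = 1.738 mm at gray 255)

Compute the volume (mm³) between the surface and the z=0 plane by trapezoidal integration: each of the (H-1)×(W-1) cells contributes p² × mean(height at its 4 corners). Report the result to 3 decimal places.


height_mm = gray/255 × 1.738; cell vol = 1.77² × mean(4 corners)
unit = 1.77² × 1.738 / (4×255) = 0.00533822 mm³ per gray-sum
row 0: Σ corner-gray over 5 cells = 2416  → 12.8971
row 1: Σ corner-gray over 5 cells = 1885  → 10.0625
row 2: Σ corner-gray over 5 cells = 2487  → 13.2761
row 3: Σ corner-gray over 5 cells = 2701  → 14.4185
row 4: Σ corner-gray over 5 cells = 2396  → 12.7904
row 5: Σ corner-gray over 5 cells = 2525  → 13.4790
Σ rows: total corner-gray = 14410  → 76.9237 mm³

76.924


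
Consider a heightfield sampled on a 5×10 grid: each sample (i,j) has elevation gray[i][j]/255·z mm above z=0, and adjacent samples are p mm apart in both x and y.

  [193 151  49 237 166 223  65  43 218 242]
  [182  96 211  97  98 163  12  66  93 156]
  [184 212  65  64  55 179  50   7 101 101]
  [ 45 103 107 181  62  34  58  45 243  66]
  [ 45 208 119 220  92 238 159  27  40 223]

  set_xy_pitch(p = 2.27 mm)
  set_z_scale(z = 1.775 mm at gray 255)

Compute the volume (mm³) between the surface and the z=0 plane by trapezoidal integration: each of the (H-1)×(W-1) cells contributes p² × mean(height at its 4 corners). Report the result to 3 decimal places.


height_mm = gray/255 × 1.775; cell vol = 2.27² × mean(4 corners)
unit = 2.27² × 1.775 / (4×255) = 0.00896706 mm³ per gray-sum
row 0: Σ corner-gray over 9 cells = 4749  → 42.5846
row 1: Σ corner-gray over 9 cells = 3761  → 33.7251
row 2: Σ corner-gray over 9 cells = 3528  → 31.6358
row 3: Σ corner-gray over 9 cells = 4251  → 38.1190
Σ rows: total corner-gray = 16289  → 146.0644 mm³

146.064


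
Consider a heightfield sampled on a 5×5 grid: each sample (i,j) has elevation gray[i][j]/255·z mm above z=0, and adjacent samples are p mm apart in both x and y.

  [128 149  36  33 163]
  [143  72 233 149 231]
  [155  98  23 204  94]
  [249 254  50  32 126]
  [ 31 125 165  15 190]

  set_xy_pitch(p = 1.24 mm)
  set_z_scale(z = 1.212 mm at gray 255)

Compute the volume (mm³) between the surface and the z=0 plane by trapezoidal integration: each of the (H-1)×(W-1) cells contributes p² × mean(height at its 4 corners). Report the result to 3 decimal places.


14.642

height_mm = gray/255 × 1.212; cell vol = 1.24² × mean(4 corners)
unit = 1.24² × 1.212 / (4×255) = 0.00182703 mm³ per gray-sum
row 0: Σ corner-gray over 4 cells = 2009  → 3.6705
row 1: Σ corner-gray over 4 cells = 2181  → 3.9848
row 2: Σ corner-gray over 4 cells = 1946  → 3.5554
row 3: Σ corner-gray over 4 cells = 1878  → 3.4312
Σ rows: total corner-gray = 8014  → 14.6418 mm³


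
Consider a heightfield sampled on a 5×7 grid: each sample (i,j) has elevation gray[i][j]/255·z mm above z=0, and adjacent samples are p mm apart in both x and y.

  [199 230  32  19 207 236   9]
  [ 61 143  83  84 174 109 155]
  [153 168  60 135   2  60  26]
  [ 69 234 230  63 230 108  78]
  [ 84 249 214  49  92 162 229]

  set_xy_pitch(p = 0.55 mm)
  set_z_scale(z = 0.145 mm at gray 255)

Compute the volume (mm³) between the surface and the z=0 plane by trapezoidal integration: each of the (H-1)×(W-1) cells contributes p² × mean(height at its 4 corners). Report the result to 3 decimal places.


height_mm = gray/255 × 0.145; cell vol = 0.55² × mean(4 corners)
unit = 0.55² × 0.145 / (4×255) = 4.30025e-05 mm³ per gray-sum
row 0: Σ corner-gray over 6 cells = 3058  → 0.1315
row 1: Σ corner-gray over 6 cells = 2431  → 0.1045
row 2: Σ corner-gray over 6 cells = 2906  → 0.1250
row 3: Σ corner-gray over 6 cells = 3722  → 0.1601
Σ rows: total corner-gray = 12117  → 0.5211 mm³

0.521


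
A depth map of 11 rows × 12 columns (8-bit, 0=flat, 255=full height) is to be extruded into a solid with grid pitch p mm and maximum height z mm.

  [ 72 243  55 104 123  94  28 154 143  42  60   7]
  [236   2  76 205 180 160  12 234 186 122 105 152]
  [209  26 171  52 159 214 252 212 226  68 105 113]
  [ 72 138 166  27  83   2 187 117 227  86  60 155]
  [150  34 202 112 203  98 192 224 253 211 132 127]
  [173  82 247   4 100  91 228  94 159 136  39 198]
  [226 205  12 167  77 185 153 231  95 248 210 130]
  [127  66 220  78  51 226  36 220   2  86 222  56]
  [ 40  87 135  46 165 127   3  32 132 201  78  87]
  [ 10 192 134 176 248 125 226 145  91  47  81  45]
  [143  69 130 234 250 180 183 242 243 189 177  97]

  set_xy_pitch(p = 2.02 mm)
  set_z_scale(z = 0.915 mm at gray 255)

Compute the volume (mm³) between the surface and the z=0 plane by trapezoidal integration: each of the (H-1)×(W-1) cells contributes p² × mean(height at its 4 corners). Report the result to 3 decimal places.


height_mm = gray/255 × 0.915; cell vol = 2.02² × mean(4 corners)
unit = 2.02² × 0.915 / (4×255) = 0.00366036 mm³ per gray-sum
row 0: Σ corner-gray over 11 cells = 5123  → 18.7520
row 1: Σ corner-gray over 11 cells = 6244  → 22.8553
row 2: Σ corner-gray over 11 cells = 5705  → 20.8823
row 3: Σ corner-gray over 11 cells = 6012  → 22.0061
row 4: Σ corner-gray over 11 cells = 6330  → 23.1701
row 5: Σ corner-gray over 11 cells = 6253  → 22.8882
row 6: Σ corner-gray over 11 cells = 6119  → 22.3977
row 7: Σ corner-gray over 11 cells = 4736  → 17.3355
row 8: Σ corner-gray over 11 cells = 5124  → 18.7557
row 9: Σ corner-gray over 11 cells = 7019  → 25.6921
Σ rows: total corner-gray = 58665  → 214.7350 mm³

214.735


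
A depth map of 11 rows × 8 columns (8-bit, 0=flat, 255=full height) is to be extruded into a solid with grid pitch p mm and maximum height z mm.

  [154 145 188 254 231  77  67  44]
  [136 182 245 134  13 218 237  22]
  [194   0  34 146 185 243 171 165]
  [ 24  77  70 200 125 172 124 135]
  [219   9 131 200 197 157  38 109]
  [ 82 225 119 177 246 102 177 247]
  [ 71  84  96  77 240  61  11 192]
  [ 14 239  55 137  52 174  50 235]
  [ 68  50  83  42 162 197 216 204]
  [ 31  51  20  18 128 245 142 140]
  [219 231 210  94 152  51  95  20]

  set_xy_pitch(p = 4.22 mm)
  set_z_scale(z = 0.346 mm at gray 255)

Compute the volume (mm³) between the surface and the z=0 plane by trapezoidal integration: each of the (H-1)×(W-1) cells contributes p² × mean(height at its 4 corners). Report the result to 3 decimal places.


220.728

height_mm = gray/255 × 0.346; cell vol = 4.22² × mean(4 corners)
unit = 4.22² × 0.346 / (4×255) = 0.00604089 mm³ per gray-sum
row 0: Σ corner-gray over 7 cells = 4338  → 26.2054
row 1: Σ corner-gray over 7 cells = 4133  → 24.9670
row 2: Σ corner-gray over 7 cells = 3612  → 21.8197
row 3: Σ corner-gray over 7 cells = 3487  → 21.0646
row 4: Σ corner-gray over 7 cells = 4213  → 25.4503
row 5: Σ corner-gray over 7 cells = 3822  → 23.0883
row 6: Σ corner-gray over 7 cells = 3064  → 18.5093
row 7: Σ corner-gray over 7 cells = 3435  → 20.7505
row 8: Σ corner-gray over 7 cells = 3151  → 19.0348
row 9: Σ corner-gray over 7 cells = 3284  → 19.8383
Σ rows: total corner-gray = 36539  → 220.7280 mm³


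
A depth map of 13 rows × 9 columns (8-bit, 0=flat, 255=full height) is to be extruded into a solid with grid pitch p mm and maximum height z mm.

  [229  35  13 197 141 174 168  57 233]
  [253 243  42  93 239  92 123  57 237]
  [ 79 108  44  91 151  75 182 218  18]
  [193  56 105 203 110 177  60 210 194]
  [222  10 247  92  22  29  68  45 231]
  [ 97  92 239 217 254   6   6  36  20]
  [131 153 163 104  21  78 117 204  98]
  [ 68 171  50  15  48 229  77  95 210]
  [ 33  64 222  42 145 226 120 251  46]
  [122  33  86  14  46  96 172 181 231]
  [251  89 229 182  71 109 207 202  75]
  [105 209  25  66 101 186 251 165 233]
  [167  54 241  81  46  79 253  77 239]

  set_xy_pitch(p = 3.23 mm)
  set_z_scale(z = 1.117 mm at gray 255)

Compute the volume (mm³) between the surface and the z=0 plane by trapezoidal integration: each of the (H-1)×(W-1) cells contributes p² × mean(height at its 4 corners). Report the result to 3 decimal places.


height_mm = gray/255 × 1.117; cell vol = 3.23² × mean(4 corners)
unit = 3.23² × 1.117 / (4×255) = 0.011425 mm³ per gray-sum
row 0: Σ corner-gray over 8 cells = 4300  → 49.1277
row 1: Σ corner-gray over 8 cells = 4103  → 46.8770
row 2: Σ corner-gray over 8 cells = 4064  → 46.4314
row 3: Σ corner-gray over 8 cells = 3708  → 42.3641
row 4: Σ corner-gray over 8 cells = 3296  → 37.6570
row 5: Σ corner-gray over 8 cells = 3726  → 42.5697
row 6: Σ corner-gray over 8 cells = 3557  → 40.6389
row 7: Σ corner-gray over 8 cells = 3867  → 44.1807
row 8: Σ corner-gray over 8 cells = 3828  → 43.7351
row 9: Σ corner-gray over 8 cells = 4113  → 46.9912
row 10: Σ corner-gray over 8 cells = 4848  → 55.3886
row 11: Σ corner-gray over 8 cells = 4412  → 50.4073
Σ rows: total corner-gray = 47822  → 546.3687 mm³

546.369


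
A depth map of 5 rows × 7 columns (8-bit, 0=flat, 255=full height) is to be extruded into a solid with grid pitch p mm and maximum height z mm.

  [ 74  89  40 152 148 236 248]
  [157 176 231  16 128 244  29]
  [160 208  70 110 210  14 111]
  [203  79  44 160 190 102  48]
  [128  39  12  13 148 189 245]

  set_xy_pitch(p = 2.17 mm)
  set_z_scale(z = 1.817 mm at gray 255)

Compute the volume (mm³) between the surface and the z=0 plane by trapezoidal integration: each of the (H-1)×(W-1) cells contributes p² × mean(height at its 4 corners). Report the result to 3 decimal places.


height_mm = gray/255 × 1.817; cell vol = 2.17² × mean(4 corners)
unit = 2.17² × 1.817 / (4×255) = 0.00838831 mm³ per gray-sum
row 0: Σ corner-gray over 6 cells = 3428  → 28.7551
row 1: Σ corner-gray over 6 cells = 3271  → 27.4381
row 2: Σ corner-gray over 6 cells = 2896  → 24.2925
row 3: Σ corner-gray over 6 cells = 2576  → 21.6083
Σ rows: total corner-gray = 12171  → 102.0941 mm³

102.094


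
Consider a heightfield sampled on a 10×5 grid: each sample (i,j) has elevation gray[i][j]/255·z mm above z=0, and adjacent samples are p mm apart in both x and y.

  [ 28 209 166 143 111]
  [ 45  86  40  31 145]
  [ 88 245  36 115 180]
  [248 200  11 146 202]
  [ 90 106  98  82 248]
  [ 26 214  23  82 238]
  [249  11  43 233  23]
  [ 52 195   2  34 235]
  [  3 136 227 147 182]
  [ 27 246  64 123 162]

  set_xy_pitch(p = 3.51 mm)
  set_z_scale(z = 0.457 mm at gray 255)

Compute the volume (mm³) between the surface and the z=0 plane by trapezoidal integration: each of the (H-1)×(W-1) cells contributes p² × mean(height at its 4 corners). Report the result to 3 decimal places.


height_mm = gray/255 × 0.457; cell vol = 3.51² × mean(4 corners)
unit = 3.51² × 0.457 / (4×255) = 0.00551989 mm³ per gray-sum
row 0: Σ corner-gray over 4 cells = 1679  → 9.2679
row 1: Σ corner-gray over 4 cells = 1564  → 8.6331
row 2: Σ corner-gray over 4 cells = 2224  → 12.2762
row 3: Σ corner-gray over 4 cells = 2074  → 11.4482
row 4: Σ corner-gray over 4 cells = 1812  → 10.0020
row 5: Σ corner-gray over 4 cells = 1748  → 9.6488
row 6: Σ corner-gray over 4 cells = 1595  → 8.8042
row 7: Σ corner-gray over 4 cells = 1954  → 10.7859
row 8: Σ corner-gray over 4 cells = 2260  → 12.4749
Σ rows: total corner-gray = 16910  → 93.3413 mm³

93.341


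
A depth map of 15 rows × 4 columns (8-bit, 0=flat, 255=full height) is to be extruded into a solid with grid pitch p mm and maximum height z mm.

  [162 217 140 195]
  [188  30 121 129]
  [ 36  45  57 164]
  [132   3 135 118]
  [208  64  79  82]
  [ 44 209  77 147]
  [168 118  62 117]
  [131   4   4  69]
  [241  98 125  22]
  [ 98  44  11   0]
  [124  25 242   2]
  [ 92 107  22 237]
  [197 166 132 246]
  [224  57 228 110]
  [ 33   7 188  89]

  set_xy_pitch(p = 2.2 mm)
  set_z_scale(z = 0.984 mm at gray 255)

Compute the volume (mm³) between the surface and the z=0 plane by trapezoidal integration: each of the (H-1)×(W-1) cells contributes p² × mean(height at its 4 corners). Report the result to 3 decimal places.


80.753

height_mm = gray/255 × 0.984; cell vol = 2.2² × mean(4 corners)
unit = 2.2² × 0.984 / (4×255) = 0.00466918 mm³ per gray-sum
row 0: Σ corner-gray over 3 cells = 1690  → 7.8909
row 1: Σ corner-gray over 3 cells = 1023  → 4.7766
row 2: Σ corner-gray over 3 cells = 930  → 4.3423
row 3: Σ corner-gray over 3 cells = 1102  → 5.1454
row 4: Σ corner-gray over 3 cells = 1339  → 6.2520
row 5: Σ corner-gray over 3 cells = 1408  → 6.5742
row 6: Σ corner-gray over 3 cells = 861  → 4.0202
row 7: Σ corner-gray over 3 cells = 925  → 4.3190
row 8: Σ corner-gray over 3 cells = 917  → 4.2816
row 9: Σ corner-gray over 3 cells = 868  → 4.0528
row 10: Σ corner-gray over 3 cells = 1247  → 5.8225
row 11: Σ corner-gray over 3 cells = 1626  → 7.5921
row 12: Σ corner-gray over 3 cells = 1943  → 9.0722
row 13: Σ corner-gray over 3 cells = 1416  → 6.6116
Σ rows: total corner-gray = 17295  → 80.7534 mm³


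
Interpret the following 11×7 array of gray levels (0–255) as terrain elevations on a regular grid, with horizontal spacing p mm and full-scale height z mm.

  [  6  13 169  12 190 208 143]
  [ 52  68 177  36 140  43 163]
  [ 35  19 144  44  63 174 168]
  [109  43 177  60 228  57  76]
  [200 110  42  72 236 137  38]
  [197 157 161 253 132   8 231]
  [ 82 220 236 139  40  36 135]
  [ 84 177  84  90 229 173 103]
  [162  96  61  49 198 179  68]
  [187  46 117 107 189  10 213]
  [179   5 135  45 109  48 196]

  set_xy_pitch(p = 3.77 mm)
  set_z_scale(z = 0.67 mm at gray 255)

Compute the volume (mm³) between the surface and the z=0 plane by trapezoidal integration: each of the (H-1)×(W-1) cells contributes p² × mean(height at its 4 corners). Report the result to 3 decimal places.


261.649

height_mm = gray/255 × 0.67; cell vol = 3.77² × mean(4 corners)
unit = 3.77² × 0.67 / (4×255) = 0.00933592 mm³ per gray-sum
row 0: Σ corner-gray over 6 cells = 2476  → 23.1157
row 1: Σ corner-gray over 6 cells = 2234  → 20.8565
row 2: Σ corner-gray over 6 cells = 2406  → 22.4622
row 3: Σ corner-gray over 6 cells = 2747  → 25.6458
row 4: Σ corner-gray over 6 cells = 3282  → 30.6405
row 5: Σ corner-gray over 6 cells = 3409  → 31.8262
row 6: Σ corner-gray over 6 cells = 3252  → 30.3604
row 7: Σ corner-gray over 6 cells = 3089  → 28.8387
row 8: Σ corner-gray over 6 cells = 2734  → 25.5244
row 9: Σ corner-gray over 6 cells = 2397  → 22.3782
Σ rows: total corner-gray = 28026  → 261.6486 mm³


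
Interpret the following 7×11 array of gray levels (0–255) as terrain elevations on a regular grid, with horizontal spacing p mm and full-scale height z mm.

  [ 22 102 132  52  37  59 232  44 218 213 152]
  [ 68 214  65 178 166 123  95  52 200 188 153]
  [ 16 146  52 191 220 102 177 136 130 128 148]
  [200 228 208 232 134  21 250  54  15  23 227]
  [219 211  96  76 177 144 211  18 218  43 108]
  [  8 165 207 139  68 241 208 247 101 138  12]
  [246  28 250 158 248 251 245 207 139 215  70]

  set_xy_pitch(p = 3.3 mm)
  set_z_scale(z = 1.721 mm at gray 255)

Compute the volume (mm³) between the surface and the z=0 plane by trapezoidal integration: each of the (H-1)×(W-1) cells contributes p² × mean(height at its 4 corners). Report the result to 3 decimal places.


height_mm = gray/255 × 1.721; cell vol = 3.3² × mean(4 corners)
unit = 3.3² × 1.721 / (4×255) = 0.0183742 mm³ per gray-sum
row 0: Σ corner-gray over 10 cells = 5135  → 94.3515
row 1: Σ corner-gray over 10 cells = 5511  → 101.2602
row 2: Σ corner-gray over 10 cells = 5485  → 100.7825
row 3: Σ corner-gray over 10 cells = 5472  → 100.5437
row 4: Σ corner-gray over 10 cells = 5763  → 105.8905
row 5: Σ corner-gray over 10 cells = 6846  → 125.7898
Σ rows: total corner-gray = 34212  → 628.6183 mm³

628.618


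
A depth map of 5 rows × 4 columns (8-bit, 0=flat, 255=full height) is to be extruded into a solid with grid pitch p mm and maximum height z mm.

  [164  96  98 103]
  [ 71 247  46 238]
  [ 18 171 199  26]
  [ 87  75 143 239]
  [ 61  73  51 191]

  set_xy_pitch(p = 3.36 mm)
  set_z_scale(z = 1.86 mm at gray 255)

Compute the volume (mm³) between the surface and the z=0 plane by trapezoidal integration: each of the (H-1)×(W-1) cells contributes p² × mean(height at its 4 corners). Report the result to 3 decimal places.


height_mm = gray/255 × 1.86; cell vol = 3.36² × mean(4 corners)
unit = 3.36² × 1.86 / (4×255) = 0.0205869 mm³ per gray-sum
row 0: Σ corner-gray over 3 cells = 1550  → 31.9097
row 1: Σ corner-gray over 3 cells = 1679  → 34.5654
row 2: Σ corner-gray over 3 cells = 1546  → 31.8274
row 3: Σ corner-gray over 3 cells = 1262  → 25.9807
Σ rows: total corner-gray = 6037  → 124.2832 mm³

124.283


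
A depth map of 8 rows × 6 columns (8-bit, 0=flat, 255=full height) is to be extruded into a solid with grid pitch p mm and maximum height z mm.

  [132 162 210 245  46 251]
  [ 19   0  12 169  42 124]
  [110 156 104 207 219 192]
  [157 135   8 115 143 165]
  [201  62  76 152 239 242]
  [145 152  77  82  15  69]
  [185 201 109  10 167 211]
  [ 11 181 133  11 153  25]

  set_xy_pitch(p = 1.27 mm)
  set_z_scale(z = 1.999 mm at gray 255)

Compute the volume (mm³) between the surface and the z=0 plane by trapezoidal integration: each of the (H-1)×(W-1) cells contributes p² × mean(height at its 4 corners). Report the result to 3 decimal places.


height_mm = gray/255 × 1.999; cell vol = 1.27² × mean(4 corners)
unit = 1.27² × 1.999 / (4×255) = 0.00316097 mm³ per gray-sum
row 0: Σ corner-gray over 5 cells = 2298  → 7.2639
row 1: Σ corner-gray over 5 cells = 2263  → 7.1533
row 2: Σ corner-gray over 5 cells = 2798  → 8.8444
row 3: Σ corner-gray over 5 cells = 2625  → 8.2975
row 4: Σ corner-gray over 5 cells = 2367  → 7.4820
row 5: Σ corner-gray over 5 cells = 2236  → 7.0679
row 6: Σ corner-gray over 5 cells = 2362  → 7.4662
Σ rows: total corner-gray = 16949  → 53.5752 mm³

53.575


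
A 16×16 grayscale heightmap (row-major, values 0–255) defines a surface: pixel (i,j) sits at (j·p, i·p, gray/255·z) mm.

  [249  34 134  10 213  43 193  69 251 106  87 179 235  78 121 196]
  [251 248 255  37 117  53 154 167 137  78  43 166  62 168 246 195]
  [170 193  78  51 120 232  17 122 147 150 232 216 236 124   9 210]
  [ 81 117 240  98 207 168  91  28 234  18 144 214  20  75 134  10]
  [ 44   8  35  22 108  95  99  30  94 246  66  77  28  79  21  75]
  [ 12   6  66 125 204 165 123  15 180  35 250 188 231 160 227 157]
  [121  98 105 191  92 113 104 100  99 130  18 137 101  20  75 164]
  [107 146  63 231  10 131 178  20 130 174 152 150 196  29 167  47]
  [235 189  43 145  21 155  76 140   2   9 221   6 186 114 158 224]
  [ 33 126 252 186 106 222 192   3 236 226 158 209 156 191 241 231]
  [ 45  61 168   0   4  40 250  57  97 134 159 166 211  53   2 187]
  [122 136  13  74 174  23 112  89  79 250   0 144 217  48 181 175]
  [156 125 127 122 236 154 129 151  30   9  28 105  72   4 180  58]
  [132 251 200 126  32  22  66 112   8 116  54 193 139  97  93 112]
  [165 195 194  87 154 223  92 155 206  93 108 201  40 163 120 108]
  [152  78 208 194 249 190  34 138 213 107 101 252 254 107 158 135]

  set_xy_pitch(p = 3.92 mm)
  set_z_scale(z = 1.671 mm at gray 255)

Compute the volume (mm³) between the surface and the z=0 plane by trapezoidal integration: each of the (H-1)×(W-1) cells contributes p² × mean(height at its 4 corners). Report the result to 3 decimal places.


2791.923

height_mm = gray/255 × 1.671; cell vol = 3.92² × mean(4 corners)
unit = 3.92² × 1.671 / (4×255) = 0.0251738 mm³ per gray-sum
row 0: Σ corner-gray over 15 cells = 8259  → 207.9102
row 1: Σ corner-gray over 15 cells = 8542  → 215.0344
row 2: Σ corner-gray over 15 cells = 7901  → 198.8980
row 3: Σ corner-gray over 15 cells = 5802  → 146.0583
row 4: Σ corner-gray over 15 cells = 6254  → 157.4368
row 5: Σ corner-gray over 15 cells = 7170  → 180.4960
row 6: Σ corner-gray over 15 cells = 6759  → 170.1496
row 7: Σ corner-gray over 15 cells = 7097  → 178.6583
row 8: Σ corner-gray over 15 cells = 8661  → 218.0301
row 9: Σ corner-gray over 15 cells = 8308  → 209.1438
row 10: Σ corner-gray over 15 cells = 6413  → 161.4394
row 11: Σ corner-gray over 15 cells = 6535  → 164.5106
row 12: Σ corner-gray over 15 cells = 6420  → 161.6157
row 13: Σ corner-gray over 15 cells = 7597  → 191.2452
row 14: Σ corner-gray over 15 cells = 9188  → 231.2967
Σ rows: total corner-gray = 110906  → 2791.9231 mm³


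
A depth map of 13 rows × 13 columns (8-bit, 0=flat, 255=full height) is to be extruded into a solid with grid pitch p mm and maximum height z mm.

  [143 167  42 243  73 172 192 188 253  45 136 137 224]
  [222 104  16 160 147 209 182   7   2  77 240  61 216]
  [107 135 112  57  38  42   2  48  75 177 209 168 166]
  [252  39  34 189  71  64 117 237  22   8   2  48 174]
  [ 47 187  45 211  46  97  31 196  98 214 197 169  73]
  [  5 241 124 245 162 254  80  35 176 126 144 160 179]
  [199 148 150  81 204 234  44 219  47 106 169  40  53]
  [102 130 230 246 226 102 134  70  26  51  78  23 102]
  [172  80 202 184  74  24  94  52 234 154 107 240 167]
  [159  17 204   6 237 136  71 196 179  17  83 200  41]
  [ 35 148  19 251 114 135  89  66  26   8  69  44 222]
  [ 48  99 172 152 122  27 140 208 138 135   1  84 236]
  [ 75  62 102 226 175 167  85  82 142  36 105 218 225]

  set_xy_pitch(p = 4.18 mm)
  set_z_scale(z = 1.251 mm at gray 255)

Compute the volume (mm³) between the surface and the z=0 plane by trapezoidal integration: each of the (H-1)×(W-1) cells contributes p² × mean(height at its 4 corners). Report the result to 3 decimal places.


height_mm = gray/255 × 1.251; cell vol = 4.18² × mean(4 corners)
unit = 4.18² × 1.251 / (4×255) = 0.0214294 mm³ per gray-sum
row 0: Σ corner-gray over 12 cells = 6511  → 139.5267
row 1: Σ corner-gray over 12 cells = 5247  → 112.4400
row 2: Σ corner-gray over 12 cells = 4487  → 96.1536
row 3: Σ corner-gray over 12 cells = 5190  → 111.2185
row 4: Σ corner-gray over 12 cells = 6780  → 145.2912
row 5: Σ corner-gray over 12 cells = 6814  → 146.0198
row 6: Σ corner-gray over 12 cells = 5972  → 127.9763
row 7: Σ corner-gray over 12 cells = 6065  → 129.9692
row 8: Σ corner-gray over 12 cells = 6121  → 131.1693
row 9: Σ corner-gray over 12 cells = 5087  → 109.0113
row 10: Σ corner-gray over 12 cells = 5035  → 107.8970
row 11: Σ corner-gray over 12 cells = 5940  → 127.2905
Σ rows: total corner-gray = 69249  → 1483.9635 mm³

1483.963


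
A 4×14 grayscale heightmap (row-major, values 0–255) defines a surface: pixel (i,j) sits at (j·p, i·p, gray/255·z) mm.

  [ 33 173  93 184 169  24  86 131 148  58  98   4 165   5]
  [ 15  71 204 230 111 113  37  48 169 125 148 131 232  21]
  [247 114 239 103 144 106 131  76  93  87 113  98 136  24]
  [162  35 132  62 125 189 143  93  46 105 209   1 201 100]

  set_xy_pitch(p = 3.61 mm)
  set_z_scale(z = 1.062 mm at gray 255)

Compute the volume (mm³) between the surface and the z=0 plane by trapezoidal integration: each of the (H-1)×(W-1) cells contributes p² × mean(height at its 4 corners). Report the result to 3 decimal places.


250.994

height_mm = gray/255 × 1.062; cell vol = 3.61² × mean(4 corners)
unit = 3.61² × 1.062 / (4×255) = 0.0135687 mm³ per gray-sum
row 0: Σ corner-gray over 13 cells = 5978  → 81.1138
row 1: Σ corner-gray over 13 cells = 6425  → 87.1790
row 2: Σ corner-gray over 13 cells = 6095  → 82.7013
Σ rows: total corner-gray = 18498  → 250.9941 mm³


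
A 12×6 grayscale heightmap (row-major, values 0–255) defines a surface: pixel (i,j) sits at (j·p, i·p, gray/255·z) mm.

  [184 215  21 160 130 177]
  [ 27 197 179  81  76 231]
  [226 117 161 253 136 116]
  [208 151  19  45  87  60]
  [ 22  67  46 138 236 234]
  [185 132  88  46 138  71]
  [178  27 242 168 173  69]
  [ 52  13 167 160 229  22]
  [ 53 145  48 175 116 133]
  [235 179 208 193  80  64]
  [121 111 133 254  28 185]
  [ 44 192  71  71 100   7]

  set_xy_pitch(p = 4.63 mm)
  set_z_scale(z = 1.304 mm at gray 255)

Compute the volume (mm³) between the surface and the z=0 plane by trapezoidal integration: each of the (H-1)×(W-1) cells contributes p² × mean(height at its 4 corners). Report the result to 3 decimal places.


height_mm = gray/255 × 1.304; cell vol = 4.63² × mean(4 corners)
unit = 4.63² × 1.304 / (4×255) = 0.0274056 mm³ per gray-sum
row 0: Σ corner-gray over 5 cells = 2737  → 75.0091
row 1: Σ corner-gray over 5 cells = 3000  → 82.2168
row 2: Σ corner-gray over 5 cells = 2548  → 69.8295
row 3: Σ corner-gray over 5 cells = 2102  → 57.6066
row 4: Σ corner-gray over 5 cells = 2294  → 62.8685
row 5: Σ corner-gray over 5 cells = 2531  → 69.3636
row 6: Σ corner-gray over 5 cells = 2679  → 73.4196
row 7: Σ corner-gray over 5 cells = 2366  → 64.8417
row 8: Σ corner-gray over 5 cells = 2773  → 75.9957
row 9: Σ corner-gray over 5 cells = 2977  → 81.5865
row 10: Σ corner-gray over 5 cells = 2277  → 62.4026
Σ rows: total corner-gray = 28284  → 775.1401 mm³

775.140


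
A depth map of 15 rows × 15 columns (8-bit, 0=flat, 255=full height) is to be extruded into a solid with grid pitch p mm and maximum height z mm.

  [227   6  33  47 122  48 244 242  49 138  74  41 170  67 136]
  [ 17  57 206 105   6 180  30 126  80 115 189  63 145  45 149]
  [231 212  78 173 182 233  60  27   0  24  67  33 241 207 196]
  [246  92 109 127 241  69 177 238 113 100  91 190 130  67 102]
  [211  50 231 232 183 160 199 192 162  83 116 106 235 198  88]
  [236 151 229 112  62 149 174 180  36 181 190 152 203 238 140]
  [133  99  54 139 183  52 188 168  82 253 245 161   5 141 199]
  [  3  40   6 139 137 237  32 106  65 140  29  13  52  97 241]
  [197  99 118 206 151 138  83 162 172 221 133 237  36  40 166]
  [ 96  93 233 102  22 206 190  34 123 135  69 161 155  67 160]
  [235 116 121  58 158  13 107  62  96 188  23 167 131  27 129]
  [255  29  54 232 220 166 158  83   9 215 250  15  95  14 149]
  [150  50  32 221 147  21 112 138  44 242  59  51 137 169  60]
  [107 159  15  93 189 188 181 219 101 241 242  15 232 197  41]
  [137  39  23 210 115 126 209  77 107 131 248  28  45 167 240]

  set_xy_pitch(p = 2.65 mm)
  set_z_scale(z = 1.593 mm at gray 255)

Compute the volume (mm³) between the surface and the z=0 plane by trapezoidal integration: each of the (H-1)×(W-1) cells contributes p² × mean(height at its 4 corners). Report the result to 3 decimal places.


height_mm = gray/255 × 1.593; cell vol = 2.65² × mean(4 corners)
unit = 2.65² × 1.593 / (4×255) = 0.0109675 mm³ per gray-sum
row 0: Σ corner-gray over 14 cells = 5785  → 63.4469
row 1: Σ corner-gray over 14 cells = 6361  → 69.7642
row 2: Σ corner-gray over 14 cells = 7337  → 80.4685
row 3: Σ corner-gray over 14 cells = 8429  → 92.4450
row 4: Σ corner-gray over 14 cells = 9083  → 99.6177
row 5: Σ corner-gray over 14 cells = 8362  → 91.7102
row 6: Σ corner-gray over 14 cells = 6302  → 69.1171
row 7: Σ corner-gray over 14 cells = 6385  → 70.0274
row 8: Σ corner-gray over 14 cells = 7391  → 81.0607
row 9: Σ corner-gray over 14 cells = 6334  → 69.4681
row 10: Σ corner-gray over 14 cells = 6382  → 69.9945
row 11: Σ corner-gray over 14 cells = 6540  → 71.7274
row 12: Σ corner-gray over 14 cells = 7348  → 80.5891
row 13: Σ corner-gray over 14 cells = 7719  → 84.6581
Σ rows: total corner-gray = 99758  → 1094.0951 mm³

1094.095


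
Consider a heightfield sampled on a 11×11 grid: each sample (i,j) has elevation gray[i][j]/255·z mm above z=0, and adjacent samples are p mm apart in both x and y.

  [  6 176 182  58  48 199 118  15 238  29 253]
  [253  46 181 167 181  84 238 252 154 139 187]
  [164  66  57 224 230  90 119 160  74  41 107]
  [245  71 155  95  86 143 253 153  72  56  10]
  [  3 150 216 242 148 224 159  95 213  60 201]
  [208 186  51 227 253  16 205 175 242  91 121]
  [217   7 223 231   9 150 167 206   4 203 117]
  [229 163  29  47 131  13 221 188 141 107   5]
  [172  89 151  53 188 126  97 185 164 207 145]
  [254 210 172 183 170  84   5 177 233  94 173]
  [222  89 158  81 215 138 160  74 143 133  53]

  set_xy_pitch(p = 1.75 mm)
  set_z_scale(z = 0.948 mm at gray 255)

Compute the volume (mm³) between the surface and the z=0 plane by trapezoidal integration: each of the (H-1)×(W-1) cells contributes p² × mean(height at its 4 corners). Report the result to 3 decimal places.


159.781

height_mm = gray/255 × 0.948; cell vol = 1.75² × mean(4 corners)
unit = 1.75² × 0.948 / (4×255) = 0.00284632 mm³ per gray-sum
row 0: Σ corner-gray over 10 cells = 5709  → 16.2497
row 1: Σ corner-gray over 10 cells = 5717  → 16.2724
row 2: Σ corner-gray over 10 cells = 4816  → 13.7079
row 3: Σ corner-gray over 10 cells = 5641  → 16.0561
row 4: Σ corner-gray over 10 cells = 6439  → 18.3275
row 5: Σ corner-gray over 10 cells = 5955  → 16.9499
row 6: Σ corner-gray over 10 cells = 5048  → 14.3682
row 7: Σ corner-gray over 10 cells = 5151  → 14.6614
row 8: Σ corner-gray over 10 cells = 5920  → 16.8502
row 9: Σ corner-gray over 10 cells = 5740  → 16.3379
Σ rows: total corner-gray = 56136  → 159.7812 mm³


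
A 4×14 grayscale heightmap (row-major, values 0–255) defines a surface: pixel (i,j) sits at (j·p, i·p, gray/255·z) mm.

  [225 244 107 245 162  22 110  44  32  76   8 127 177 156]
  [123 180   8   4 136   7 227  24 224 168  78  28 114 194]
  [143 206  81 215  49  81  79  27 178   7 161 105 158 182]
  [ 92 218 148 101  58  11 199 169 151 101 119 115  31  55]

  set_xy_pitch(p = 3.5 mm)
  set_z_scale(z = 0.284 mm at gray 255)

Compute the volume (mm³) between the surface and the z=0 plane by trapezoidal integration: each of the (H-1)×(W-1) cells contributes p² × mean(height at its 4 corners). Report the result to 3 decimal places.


59.832

height_mm = gray/255 × 0.284; cell vol = 3.5² × mean(4 corners)
unit = 3.5² × 0.284 / (4×255) = 0.00341078 mm³ per gray-sum
row 0: Σ corner-gray over 13 cells = 5802  → 19.7894
row 1: Σ corner-gray over 13 cells = 5732  → 19.5506
row 2: Σ corner-gray over 13 cells = 6008  → 20.4920
Σ rows: total corner-gray = 17542  → 59.8320 mm³


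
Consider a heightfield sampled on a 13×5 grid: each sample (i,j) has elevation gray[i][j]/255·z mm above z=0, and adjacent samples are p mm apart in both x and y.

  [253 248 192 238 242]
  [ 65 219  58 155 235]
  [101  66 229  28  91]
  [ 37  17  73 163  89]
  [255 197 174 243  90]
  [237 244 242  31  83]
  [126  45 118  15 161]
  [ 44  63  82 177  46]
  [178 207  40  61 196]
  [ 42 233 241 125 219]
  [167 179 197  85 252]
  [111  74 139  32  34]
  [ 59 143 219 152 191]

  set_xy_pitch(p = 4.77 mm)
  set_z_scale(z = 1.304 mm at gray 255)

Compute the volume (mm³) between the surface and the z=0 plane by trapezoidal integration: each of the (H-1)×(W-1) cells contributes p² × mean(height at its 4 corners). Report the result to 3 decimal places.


height_mm = gray/255 × 1.304; cell vol = 4.77² × mean(4 corners)
unit = 4.77² × 1.304 / (4×255) = 0.029088 mm³ per gray-sum
row 0: Σ corner-gray over 4 cells = 3015  → 87.7004
row 1: Σ corner-gray over 4 cells = 2002  → 58.2342
row 2: Σ corner-gray over 4 cells = 1470  → 42.7594
row 3: Σ corner-gray over 4 cells = 2205  → 64.1391
row 4: Σ corner-gray over 4 cells = 2927  → 85.1406
row 5: Σ corner-gray over 4 cells = 1997  → 58.0888
row 6: Σ corner-gray over 4 cells = 1377  → 40.0542
row 7: Σ corner-gray over 4 cells = 1724  → 50.1477
row 8: Σ corner-gray over 4 cells = 2449  → 71.2366
row 9: Σ corner-gray over 4 cells = 2800  → 81.4465
row 10: Σ corner-gray over 4 cells = 1976  → 57.4779
row 11: Σ corner-gray over 4 cells = 1913  → 55.6454
Σ rows: total corner-gray = 25855  → 752.0708 mm³

752.071


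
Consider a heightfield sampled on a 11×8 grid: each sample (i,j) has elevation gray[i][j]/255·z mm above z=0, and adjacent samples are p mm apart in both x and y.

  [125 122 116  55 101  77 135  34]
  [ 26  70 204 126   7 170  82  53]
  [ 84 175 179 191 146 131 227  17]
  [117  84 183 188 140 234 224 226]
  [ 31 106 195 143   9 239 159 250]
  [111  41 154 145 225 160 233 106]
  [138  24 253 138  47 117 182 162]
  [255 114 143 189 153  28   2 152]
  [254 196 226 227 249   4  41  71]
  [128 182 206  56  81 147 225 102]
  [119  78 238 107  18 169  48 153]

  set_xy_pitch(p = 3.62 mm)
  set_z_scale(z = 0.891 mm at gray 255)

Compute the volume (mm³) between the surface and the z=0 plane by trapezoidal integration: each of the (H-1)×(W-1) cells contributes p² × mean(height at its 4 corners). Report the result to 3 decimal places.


443.288

height_mm = gray/255 × 0.891; cell vol = 3.62² × mean(4 corners)
unit = 3.62² × 0.891 / (4×255) = 0.0114471 mm³ per gray-sum
row 0: Σ corner-gray over 7 cells = 2768  → 31.6855
row 1: Σ corner-gray over 7 cells = 3596  → 41.1637
row 2: Σ corner-gray over 7 cells = 4648  → 53.2060
row 3: Σ corner-gray over 7 cells = 4432  → 50.7335
row 4: Σ corner-gray over 7 cells = 4116  → 47.1162
row 5: Σ corner-gray over 7 cells = 3955  → 45.2732
row 6: Σ corner-gray over 7 cells = 3487  → 39.9160
row 7: Σ corner-gray over 7 cells = 3876  → 44.3689
row 8: Σ corner-gray over 7 cells = 4235  → 48.4784
row 9: Σ corner-gray over 7 cells = 3612  → 41.3468
Σ rows: total corner-gray = 38725  → 443.2881 mm³
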